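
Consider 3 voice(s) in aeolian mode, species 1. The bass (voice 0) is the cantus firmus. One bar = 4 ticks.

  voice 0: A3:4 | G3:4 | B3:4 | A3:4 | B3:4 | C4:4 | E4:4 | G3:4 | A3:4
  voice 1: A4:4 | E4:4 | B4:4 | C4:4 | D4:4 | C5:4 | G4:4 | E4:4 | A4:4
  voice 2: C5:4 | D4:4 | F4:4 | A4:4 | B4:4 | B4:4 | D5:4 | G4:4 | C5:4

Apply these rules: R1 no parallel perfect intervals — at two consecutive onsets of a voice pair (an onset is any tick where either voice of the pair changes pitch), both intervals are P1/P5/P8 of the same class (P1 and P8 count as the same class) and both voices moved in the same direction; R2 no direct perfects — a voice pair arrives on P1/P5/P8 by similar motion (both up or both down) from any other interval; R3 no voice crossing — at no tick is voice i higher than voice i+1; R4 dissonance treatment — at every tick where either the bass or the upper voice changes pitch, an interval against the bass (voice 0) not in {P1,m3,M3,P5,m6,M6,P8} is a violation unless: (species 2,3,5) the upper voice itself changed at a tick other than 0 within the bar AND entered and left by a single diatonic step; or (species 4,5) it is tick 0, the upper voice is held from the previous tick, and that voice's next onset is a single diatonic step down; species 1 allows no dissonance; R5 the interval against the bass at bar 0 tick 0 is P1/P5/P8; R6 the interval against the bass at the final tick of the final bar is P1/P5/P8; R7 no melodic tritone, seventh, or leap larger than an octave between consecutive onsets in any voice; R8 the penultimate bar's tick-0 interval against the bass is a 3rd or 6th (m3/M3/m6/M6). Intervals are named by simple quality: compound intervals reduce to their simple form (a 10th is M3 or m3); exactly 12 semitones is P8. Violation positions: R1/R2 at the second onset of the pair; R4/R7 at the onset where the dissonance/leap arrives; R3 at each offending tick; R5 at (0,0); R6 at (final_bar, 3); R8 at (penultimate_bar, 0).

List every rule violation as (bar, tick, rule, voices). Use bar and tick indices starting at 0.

(0, 0, R5, (0, 2))
(1, 0, R2, (0, 2))
(1, 0, R3, (1, 2))
(1, 0, R7, (2,))
(1, 1, R3, (1, 2))
(1, 2, R3, (1, 2))
(1, 3, R3, (1, 2))
(2, 0, R2, (0, 1))
(2, 0, R3, (1, 2))
(2, 0, R4, (0, 2))
(2, 1, R3, (1, 2))
(2, 2, R3, (1, 2))
(2, 3, R3, (1, 2))
(3, 0, R7, (1,))
(4, 0, R1, (0, 2))
(5, 0, R2, (0, 1))
(5, 0, R3, (1, 2))
(5, 0, R4, (0, 2))
(5, 0, R7, (1,))
(5, 1, R3, (1, 2))
(5, 2, R3, (1, 2))
(5, 3, R3, (1, 2))
(6, 0, R4, (0, 2))
(7, 0, R2, (0, 2))
(7, 0, R8, (0, 2))
(8, 0, R2, (0, 1))
(8, 3, R6, (0, 2))

bar 0: v0=A3 v1=A4 v2=C5 downbeat m3
bar 1: v0=G3 v1=E4 v2=D4 downbeat P5
bar 2: v0=B3 v1=B4 v2=F4 downbeat TT
bar 3: v0=A3 v1=C4 v2=A4 downbeat P8
bar 4: v0=B3 v1=D4 v2=B4 downbeat P8
bar 5: v0=C4 v1=C5 v2=B4 downbeat M7
bar 6: v0=E4 v1=G4 v2=D5 downbeat m7
bar 7: v0=G3 v1=E4 v2=G4 downbeat P8
bar 8: v0=A3 v1=A4 v2=C5 downbeat m3
  -> R5 @ bar 0 tick 0 v(0, 2): opens on m3
  -> R2 @ bar 1 tick 0 v(0, 2): A3/C5 m3 -> G3/D4 P5 similar
  -> R3 @ bar 1 tick 0 v(1, 2): E4 above D4
  -> R7 @ bar 1 tick 0 v(2,): C5->D4 leap 10st
  -> R3 @ bar 1 tick 1 v(1, 2): E4 above D4
  -> R3 @ bar 1 tick 2 v(1, 2): E4 above D4
  -> R3 @ bar 1 tick 3 v(1, 2): E4 above D4
  -> R2 @ bar 2 tick 0 v(0, 1): G3/E4 M6 -> B3/B4 P8 similar
  -> R3 @ bar 2 tick 0 v(1, 2): B4 above F4
  -> R4 @ bar 2 tick 0 v(0, 2): B3/F4 TT untreated
  -> R3 @ bar 2 tick 1 v(1, 2): B4 above F4
  -> R3 @ bar 2 tick 2 v(1, 2): B4 above F4
  -> R3 @ bar 2 tick 3 v(1, 2): B4 above F4
  -> R7 @ bar 3 tick 0 v(1,): B4->C4 leap 11st
  -> R1 @ bar 4 tick 0 v(0, 2): A3/A4 P8 -> B3/B4 P8 similar
  -> R2 @ bar 5 tick 0 v(0, 1): B3/D4 m3 -> C4/C5 P8 similar
  -> R3 @ bar 5 tick 0 v(1, 2): C5 above B4
  -> R4 @ bar 5 tick 0 v(0, 2): C4/B4 M7 untreated
  -> R7 @ bar 5 tick 0 v(1,): D4->C5 leap 10st
  -> R3 @ bar 5 tick 1 v(1, 2): C5 above B4
  -> R3 @ bar 5 tick 2 v(1, 2): C5 above B4
  -> R3 @ bar 5 tick 3 v(1, 2): C5 above B4
  -> R4 @ bar 6 tick 0 v(0, 2): E4/D5 m7 untreated
  -> R2 @ bar 7 tick 0 v(0, 2): E4/D5 m7 -> G3/G4 P8 similar
  -> R8 @ bar 7 tick 0 v(0, 2): penult P8 not 3rd/6th
  -> R2 @ bar 8 tick 0 v(0, 1): G3/E4 M6 -> A3/A4 P8 similar
  -> R6 @ bar 8 tick 3 v(0, 2): closes on m3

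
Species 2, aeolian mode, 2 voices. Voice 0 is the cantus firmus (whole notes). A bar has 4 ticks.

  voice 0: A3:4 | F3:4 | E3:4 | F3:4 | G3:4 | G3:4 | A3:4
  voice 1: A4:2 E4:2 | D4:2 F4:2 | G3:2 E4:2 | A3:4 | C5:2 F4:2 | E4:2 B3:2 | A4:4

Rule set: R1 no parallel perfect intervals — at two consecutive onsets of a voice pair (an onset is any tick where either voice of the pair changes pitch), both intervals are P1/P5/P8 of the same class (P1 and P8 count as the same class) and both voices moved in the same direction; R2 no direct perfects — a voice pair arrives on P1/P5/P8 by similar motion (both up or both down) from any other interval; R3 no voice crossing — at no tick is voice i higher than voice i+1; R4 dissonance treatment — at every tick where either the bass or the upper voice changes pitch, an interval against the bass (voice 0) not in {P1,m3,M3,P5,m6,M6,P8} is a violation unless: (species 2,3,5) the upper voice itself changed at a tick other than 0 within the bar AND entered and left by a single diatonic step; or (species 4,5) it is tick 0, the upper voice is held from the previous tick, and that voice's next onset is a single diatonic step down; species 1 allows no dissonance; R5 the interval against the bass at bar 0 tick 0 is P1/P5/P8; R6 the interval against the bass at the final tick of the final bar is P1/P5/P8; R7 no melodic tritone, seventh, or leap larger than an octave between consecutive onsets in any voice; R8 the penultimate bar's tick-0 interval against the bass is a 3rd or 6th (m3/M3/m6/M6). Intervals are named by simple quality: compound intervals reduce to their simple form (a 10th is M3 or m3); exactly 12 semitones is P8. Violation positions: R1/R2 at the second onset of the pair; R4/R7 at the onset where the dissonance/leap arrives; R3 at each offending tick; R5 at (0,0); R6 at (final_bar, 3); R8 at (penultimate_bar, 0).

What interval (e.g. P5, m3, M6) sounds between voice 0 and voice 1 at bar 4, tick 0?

P4

voice 0=G3 voice 1=C5 -> P4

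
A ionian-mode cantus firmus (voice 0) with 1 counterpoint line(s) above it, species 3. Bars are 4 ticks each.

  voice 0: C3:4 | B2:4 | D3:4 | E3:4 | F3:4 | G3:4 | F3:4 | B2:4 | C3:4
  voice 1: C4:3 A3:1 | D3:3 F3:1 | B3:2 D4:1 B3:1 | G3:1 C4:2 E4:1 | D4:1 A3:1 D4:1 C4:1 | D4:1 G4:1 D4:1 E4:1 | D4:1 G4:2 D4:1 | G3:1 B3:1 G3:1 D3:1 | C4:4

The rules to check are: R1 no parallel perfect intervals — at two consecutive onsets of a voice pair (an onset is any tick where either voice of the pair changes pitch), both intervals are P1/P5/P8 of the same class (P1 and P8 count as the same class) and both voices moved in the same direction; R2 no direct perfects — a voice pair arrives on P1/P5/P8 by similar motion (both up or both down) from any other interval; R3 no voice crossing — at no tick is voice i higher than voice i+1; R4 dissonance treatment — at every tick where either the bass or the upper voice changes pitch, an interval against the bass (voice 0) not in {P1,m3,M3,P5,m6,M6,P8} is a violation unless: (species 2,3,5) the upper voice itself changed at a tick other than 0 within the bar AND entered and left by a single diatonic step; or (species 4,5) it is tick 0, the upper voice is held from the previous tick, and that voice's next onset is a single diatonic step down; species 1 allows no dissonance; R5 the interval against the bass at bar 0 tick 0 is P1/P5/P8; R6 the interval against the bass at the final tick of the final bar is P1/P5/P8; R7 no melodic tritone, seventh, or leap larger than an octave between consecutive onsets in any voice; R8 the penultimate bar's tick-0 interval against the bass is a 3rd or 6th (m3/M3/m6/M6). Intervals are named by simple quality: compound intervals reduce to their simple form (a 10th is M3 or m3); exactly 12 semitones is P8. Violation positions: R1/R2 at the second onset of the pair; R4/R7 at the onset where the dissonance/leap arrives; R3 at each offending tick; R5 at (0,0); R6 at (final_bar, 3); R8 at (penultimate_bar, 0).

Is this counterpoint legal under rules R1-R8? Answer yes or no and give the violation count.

bar 0: v0=C3 v1=C4 (P8)
bar 1: v0=B2 v1=D3 (m3)
bar 2: v0=D3 v1=B3 (M6)
bar 3: v0=E3 v1=G3 (m3)
bar 4: v0=F3 v1=D4 (M6)
bar 5: v0=G3 v1=D4 (P5)
bar 6: v0=F3 v1=D4 (M6)
bar 7: v0=B2 v1=G3 (m6)
bar 8: v0=C3 v1=C4 (P8)
  R4 @ bar1.3: B2/F3 TT untreated
  R7 @ bar2.0: F3->B3 leap 6st
  R1 @ bar5.0: F3/C4 P5 -> G3/D4 P5 similar
  R4 @ bar6.1: F3/G4 M2 untreated
  R7 @ bar7.0: F3->B2 leap 6st
  R2 @ bar8.0: B2/D3 m3 -> C3/C4 P8 similar
  R7 @ bar8.0: D3->C4 leap 10st

No (7 violations)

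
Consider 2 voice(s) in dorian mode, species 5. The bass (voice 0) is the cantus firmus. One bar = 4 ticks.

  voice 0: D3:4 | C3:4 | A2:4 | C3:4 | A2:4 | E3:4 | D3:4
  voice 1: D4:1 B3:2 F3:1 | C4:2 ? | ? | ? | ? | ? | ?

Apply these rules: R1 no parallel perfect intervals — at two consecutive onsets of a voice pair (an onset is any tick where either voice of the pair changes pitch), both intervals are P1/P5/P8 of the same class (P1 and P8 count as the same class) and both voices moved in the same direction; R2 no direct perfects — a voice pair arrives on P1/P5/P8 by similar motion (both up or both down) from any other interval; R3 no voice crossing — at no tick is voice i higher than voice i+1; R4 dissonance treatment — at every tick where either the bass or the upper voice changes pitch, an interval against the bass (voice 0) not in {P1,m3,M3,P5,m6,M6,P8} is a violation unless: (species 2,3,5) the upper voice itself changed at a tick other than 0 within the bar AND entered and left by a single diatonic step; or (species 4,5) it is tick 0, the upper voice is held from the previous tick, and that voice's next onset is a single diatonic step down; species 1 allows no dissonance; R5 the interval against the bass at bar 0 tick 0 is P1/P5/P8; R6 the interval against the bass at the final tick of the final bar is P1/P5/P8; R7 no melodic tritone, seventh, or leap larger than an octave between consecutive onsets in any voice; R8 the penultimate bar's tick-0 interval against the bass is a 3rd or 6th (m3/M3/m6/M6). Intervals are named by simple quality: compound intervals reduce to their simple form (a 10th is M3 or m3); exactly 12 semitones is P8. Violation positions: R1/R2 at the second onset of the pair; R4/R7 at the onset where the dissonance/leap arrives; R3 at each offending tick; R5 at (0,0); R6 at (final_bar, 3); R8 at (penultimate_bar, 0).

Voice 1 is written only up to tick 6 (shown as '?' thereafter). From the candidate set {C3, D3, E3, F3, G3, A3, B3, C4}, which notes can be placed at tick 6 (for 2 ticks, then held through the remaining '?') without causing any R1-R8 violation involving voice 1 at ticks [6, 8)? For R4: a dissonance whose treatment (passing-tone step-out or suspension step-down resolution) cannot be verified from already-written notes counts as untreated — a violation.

{A3, C3, C4, E3, G3}

C3: legal
D3: violates R4,R7
E3: legal
F3: violates R4
G3: legal
A3: legal
B3: violates R4
C4: legal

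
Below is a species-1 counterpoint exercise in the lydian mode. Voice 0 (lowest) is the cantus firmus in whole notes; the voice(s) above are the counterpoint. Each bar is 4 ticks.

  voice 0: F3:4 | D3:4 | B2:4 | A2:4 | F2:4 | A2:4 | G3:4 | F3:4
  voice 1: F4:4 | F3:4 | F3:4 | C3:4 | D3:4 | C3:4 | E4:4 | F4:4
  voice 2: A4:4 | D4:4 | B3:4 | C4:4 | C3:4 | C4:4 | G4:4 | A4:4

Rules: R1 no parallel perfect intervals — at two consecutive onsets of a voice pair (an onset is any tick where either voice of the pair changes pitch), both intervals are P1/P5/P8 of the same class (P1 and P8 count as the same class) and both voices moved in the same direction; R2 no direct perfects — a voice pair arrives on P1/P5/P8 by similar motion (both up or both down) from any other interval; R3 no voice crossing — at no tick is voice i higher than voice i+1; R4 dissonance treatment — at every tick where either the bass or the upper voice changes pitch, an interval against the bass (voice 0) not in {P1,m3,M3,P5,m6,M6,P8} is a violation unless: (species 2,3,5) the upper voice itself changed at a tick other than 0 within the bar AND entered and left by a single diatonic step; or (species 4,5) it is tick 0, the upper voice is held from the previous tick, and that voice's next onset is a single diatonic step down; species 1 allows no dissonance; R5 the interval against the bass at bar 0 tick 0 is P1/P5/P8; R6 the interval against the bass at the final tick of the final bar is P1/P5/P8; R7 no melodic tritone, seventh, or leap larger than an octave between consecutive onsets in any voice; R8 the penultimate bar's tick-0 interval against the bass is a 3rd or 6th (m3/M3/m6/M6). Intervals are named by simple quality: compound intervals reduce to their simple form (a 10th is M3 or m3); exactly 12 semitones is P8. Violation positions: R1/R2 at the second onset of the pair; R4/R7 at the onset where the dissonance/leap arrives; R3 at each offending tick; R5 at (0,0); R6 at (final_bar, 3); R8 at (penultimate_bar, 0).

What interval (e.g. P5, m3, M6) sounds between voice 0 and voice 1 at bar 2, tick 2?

TT

voice 0=B2 voice 1=F3 -> TT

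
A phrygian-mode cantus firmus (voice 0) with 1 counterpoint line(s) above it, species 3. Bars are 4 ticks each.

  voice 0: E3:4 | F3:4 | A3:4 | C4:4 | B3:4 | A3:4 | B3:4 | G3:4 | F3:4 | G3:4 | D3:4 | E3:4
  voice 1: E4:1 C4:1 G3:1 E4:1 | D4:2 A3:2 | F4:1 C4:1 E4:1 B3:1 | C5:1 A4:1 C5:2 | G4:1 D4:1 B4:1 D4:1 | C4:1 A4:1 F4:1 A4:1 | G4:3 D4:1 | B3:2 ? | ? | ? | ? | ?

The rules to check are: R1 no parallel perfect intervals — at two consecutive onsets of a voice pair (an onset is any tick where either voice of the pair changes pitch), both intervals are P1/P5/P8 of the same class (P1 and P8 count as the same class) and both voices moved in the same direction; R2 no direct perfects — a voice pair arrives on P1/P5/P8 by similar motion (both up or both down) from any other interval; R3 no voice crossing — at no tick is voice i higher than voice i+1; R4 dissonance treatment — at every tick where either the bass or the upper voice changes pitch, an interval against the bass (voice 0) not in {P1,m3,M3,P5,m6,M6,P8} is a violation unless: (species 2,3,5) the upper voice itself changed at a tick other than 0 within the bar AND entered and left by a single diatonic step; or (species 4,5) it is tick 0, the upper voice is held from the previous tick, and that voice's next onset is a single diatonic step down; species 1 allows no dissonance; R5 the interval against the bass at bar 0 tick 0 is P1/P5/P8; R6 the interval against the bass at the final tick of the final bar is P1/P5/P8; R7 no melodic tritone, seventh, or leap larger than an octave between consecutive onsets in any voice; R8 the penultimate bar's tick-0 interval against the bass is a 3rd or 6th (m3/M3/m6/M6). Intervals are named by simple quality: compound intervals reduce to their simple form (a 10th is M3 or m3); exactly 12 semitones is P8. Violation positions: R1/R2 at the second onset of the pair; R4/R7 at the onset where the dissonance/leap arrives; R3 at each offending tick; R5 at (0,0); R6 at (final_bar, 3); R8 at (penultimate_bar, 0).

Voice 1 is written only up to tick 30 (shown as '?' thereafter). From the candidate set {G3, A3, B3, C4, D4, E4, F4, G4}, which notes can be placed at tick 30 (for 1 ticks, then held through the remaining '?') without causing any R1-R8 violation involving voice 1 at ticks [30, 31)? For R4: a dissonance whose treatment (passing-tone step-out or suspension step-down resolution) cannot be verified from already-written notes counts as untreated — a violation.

G3: legal
A3: violates R4
B3: legal
C4: violates R4
D4: legal
E4: legal
F4: violates R4,R7
G4: legal

{B3, D4, E4, G3, G4}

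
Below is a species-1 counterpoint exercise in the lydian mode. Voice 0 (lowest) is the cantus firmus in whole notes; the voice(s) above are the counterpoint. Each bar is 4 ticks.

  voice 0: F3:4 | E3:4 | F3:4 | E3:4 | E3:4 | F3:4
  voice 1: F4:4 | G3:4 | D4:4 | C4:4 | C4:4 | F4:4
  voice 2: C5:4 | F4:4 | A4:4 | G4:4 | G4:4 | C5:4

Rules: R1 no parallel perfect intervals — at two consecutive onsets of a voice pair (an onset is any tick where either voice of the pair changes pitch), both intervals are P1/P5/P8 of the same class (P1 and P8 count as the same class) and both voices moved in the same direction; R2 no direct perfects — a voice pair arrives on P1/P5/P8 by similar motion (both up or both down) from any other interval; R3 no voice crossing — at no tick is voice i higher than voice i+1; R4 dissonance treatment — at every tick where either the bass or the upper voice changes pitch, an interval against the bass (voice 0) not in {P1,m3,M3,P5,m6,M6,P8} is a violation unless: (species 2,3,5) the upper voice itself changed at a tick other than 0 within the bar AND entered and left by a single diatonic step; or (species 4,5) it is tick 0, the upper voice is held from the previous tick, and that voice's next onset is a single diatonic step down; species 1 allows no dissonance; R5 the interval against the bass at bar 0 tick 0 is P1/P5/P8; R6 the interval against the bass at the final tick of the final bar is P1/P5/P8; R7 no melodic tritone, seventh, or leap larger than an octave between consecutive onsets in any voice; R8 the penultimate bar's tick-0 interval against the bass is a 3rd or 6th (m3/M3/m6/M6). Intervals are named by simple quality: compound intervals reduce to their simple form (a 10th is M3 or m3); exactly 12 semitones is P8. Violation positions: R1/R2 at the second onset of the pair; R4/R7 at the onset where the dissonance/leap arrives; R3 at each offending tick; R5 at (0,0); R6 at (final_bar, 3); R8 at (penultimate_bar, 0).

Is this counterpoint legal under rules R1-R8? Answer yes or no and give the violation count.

No (7 violations)

bar 0: v0=F3 v1=F4 v2=C5 (P5)
bar 1: v0=E3 v1=G3 v2=F4 (m2)
bar 2: v0=F3 v1=D4 v2=A4 (M3)
bar 3: v0=E3 v1=C4 v2=G4 (m3)
bar 4: v0=E3 v1=C4 v2=G4 (m3)
bar 5: v0=F3 v1=F4 v2=C5 (P5)
  R4 @ bar1.0: E3/F4 m2 untreated
  R7 @ bar1.0: F4->G3 leap 10st
  R2 @ bar2.0: G3/F4 m7 -> D4/A4 P5 similar
  R1 @ bar3.0: D4/A4 P5 -> C4/G4 P5 similar
  R1 @ bar5.0: C4/G4 P5 -> F4/C5 P5 similar
  R2 @ bar5.0: E3/C4 m6 -> F3/F4 P8 similar
  R2 @ bar5.0: E3/G4 m3 -> F3/C5 P5 similar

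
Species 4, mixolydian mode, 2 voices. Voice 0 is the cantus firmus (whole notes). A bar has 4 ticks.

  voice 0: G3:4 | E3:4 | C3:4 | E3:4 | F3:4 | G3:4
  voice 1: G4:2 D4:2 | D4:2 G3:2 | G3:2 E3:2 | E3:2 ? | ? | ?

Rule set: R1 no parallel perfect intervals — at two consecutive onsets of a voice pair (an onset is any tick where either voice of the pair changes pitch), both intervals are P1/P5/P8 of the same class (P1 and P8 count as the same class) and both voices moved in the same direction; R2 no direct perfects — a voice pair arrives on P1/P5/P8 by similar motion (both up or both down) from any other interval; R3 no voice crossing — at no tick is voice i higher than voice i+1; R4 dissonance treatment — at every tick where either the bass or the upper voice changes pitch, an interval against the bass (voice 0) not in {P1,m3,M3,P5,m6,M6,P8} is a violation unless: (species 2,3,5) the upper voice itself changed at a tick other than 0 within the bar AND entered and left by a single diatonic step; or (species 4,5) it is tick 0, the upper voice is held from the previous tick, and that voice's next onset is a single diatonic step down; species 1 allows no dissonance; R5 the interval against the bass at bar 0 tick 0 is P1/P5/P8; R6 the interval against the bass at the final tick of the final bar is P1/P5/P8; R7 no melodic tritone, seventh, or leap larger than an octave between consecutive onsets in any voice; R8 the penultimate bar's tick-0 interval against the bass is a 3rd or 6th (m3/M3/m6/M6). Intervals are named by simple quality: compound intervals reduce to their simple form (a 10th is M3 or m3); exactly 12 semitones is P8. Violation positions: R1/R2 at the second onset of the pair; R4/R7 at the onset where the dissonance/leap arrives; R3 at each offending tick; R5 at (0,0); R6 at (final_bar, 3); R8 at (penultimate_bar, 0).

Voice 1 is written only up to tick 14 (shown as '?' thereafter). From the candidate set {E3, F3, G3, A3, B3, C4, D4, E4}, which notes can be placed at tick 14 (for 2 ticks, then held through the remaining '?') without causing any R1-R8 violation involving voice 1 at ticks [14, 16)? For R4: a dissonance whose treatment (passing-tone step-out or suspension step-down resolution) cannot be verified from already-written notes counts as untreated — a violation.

{B3, C4, E3, E4, G3}

E3: legal
F3: violates R4
G3: legal
A3: violates R4
B3: legal
C4: legal
D4: violates R4,R7
E4: legal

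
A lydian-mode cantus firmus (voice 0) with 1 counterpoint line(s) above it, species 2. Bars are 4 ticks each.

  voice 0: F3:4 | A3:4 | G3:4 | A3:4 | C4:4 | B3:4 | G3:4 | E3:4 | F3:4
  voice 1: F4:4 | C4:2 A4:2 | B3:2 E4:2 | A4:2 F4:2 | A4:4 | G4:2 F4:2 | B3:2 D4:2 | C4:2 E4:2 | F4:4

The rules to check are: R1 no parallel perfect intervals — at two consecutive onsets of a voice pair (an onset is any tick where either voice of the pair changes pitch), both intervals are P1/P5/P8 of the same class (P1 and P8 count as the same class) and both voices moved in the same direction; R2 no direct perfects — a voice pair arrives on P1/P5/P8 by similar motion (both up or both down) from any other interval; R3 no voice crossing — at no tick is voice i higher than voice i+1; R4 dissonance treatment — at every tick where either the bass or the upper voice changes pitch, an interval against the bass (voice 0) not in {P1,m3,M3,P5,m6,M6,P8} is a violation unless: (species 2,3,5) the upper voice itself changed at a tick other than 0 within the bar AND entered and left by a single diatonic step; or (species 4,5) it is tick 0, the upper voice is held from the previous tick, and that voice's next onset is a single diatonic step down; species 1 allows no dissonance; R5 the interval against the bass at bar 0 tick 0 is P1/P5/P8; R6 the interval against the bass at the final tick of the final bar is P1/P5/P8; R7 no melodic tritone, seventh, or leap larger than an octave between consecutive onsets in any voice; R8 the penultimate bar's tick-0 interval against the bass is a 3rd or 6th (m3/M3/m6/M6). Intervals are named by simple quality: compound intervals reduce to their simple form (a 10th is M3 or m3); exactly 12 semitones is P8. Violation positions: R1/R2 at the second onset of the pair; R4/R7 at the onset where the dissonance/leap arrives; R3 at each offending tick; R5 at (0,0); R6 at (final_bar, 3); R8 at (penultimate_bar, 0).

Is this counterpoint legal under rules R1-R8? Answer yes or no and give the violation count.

No (5 violations)

bar 0: v0=F3 v1=F4 (P8)
bar 1: v0=A3 v1=C4 (m3)
bar 2: v0=G3 v1=B3 (M3)
bar 3: v0=A3 v1=A4 (P8)
bar 4: v0=C4 v1=A4 (M6)
bar 5: v0=B3 v1=G4 (m6)
bar 6: v0=G3 v1=B3 (M3)
bar 7: v0=E3 v1=C4 (m6)
bar 8: v0=F3 v1=F4 (P8)
  R7 @ bar2.0: A4->B3 leap 10st
  R2 @ bar3.0: G3/E4 M6 -> A3/A4 P8 similar
  R4 @ bar5.2: B3/F4 TT untreated
  R7 @ bar6.0: F4->B3 leap 6st
  R1 @ bar8.0: E3/E4 P8 -> F3/F4 P8 similar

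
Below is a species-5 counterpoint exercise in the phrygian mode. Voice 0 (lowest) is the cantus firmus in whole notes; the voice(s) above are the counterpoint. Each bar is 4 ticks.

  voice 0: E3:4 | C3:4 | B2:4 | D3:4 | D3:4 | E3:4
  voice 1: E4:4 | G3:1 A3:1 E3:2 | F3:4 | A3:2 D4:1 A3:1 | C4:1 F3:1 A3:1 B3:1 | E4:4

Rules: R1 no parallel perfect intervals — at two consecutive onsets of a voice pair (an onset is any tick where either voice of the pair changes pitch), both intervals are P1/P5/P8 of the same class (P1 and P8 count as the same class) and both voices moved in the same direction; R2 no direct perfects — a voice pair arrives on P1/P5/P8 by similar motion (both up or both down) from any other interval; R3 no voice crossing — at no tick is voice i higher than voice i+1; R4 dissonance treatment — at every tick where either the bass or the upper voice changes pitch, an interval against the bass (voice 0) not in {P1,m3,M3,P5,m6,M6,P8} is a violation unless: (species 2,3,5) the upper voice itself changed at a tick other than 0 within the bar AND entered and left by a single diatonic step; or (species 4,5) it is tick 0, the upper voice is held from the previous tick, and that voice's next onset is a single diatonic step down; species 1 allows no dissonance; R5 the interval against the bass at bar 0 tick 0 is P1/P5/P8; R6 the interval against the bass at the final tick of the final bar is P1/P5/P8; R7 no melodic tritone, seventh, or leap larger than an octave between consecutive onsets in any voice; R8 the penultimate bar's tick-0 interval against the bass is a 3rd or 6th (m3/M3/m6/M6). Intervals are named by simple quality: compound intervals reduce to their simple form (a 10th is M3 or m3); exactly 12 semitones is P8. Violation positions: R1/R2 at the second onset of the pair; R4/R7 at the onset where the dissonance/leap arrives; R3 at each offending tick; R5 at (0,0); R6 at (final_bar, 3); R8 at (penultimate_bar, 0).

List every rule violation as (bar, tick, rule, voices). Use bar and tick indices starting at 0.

(1, 0, R2, (0, 1))
(2, 0, R4, (0, 1))
(3, 0, R2, (0, 1))
(4, 0, R4, (0, 1))
(4, 0, R8, (0, 1))
(5, 0, R2, (0, 1))

bar 0: v0=E3 v1=E4 downbeat P8
bar 1: v0=C3 v1=G3 downbeat P5
bar 2: v0=B2 v1=F3 downbeat TT
bar 3: v0=D3 v1=A3 downbeat P5
bar 4: v0=D3 v1=C4 downbeat m7
bar 5: v0=E3 v1=E4 downbeat P8
  -> R2 @ bar 1 tick 0 v(0, 1): E3/E4 P8 -> C3/G3 P5 similar
  -> R4 @ bar 2 tick 0 v(0, 1): B2/F3 TT untreated
  -> R2 @ bar 3 tick 0 v(0, 1): B2/F3 TT -> D3/A3 P5 similar
  -> R4 @ bar 4 tick 0 v(0, 1): D3/C4 m7 untreated
  -> R8 @ bar 4 tick 0 v(0, 1): penult m7 not 3rd/6th
  -> R2 @ bar 5 tick 0 v(0, 1): D3/B3 M6 -> E3/E4 P8 similar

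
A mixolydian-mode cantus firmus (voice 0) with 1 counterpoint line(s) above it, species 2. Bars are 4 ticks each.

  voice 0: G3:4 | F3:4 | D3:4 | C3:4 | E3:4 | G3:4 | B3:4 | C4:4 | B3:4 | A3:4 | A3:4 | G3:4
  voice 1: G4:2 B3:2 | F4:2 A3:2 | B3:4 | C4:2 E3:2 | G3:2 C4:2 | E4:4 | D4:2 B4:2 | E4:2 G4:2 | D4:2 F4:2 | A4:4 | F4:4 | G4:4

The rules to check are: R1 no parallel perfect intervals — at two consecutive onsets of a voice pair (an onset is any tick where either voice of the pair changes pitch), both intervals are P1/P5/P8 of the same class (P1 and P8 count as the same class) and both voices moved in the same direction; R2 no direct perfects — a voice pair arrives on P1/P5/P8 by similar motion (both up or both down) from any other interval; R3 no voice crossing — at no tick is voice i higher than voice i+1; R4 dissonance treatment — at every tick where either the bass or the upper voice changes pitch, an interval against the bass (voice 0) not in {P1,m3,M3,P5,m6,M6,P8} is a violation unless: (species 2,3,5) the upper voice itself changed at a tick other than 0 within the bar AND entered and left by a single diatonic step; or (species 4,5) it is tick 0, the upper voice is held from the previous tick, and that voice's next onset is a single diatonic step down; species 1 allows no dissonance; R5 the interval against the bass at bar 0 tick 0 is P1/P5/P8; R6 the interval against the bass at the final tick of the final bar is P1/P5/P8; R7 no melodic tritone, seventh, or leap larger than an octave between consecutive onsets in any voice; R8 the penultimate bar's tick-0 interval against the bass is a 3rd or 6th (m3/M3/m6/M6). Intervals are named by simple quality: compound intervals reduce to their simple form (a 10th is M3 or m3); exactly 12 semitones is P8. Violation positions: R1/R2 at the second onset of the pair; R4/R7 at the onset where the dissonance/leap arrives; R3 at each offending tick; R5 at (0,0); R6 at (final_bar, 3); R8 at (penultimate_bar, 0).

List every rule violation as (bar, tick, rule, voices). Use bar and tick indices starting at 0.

(1, 0, R7, (1,))
(8, 2, R4, (0, 1))

bar 0: v0=G3 v1=G4 downbeat P8
bar 1: v0=F3 v1=F4 downbeat P8
bar 2: v0=D3 v1=B3 downbeat M6
bar 3: v0=C3 v1=C4 downbeat P8
bar 4: v0=E3 v1=G3 downbeat m3
bar 5: v0=G3 v1=E4 downbeat M6
bar 6: v0=B3 v1=D4 downbeat m3
bar 7: v0=C4 v1=E4 downbeat M3
bar 8: v0=B3 v1=D4 downbeat m3
bar 9: v0=A3 v1=A4 downbeat P8
bar 10: v0=A3 v1=F4 downbeat m6
bar 11: v0=G3 v1=G4 downbeat P8
  -> R7 @ bar 1 tick 0 v(1,): B3->F4 leap 6st
  -> R4 @ bar 8 tick 2 v(0, 1): B3/F4 TT untreated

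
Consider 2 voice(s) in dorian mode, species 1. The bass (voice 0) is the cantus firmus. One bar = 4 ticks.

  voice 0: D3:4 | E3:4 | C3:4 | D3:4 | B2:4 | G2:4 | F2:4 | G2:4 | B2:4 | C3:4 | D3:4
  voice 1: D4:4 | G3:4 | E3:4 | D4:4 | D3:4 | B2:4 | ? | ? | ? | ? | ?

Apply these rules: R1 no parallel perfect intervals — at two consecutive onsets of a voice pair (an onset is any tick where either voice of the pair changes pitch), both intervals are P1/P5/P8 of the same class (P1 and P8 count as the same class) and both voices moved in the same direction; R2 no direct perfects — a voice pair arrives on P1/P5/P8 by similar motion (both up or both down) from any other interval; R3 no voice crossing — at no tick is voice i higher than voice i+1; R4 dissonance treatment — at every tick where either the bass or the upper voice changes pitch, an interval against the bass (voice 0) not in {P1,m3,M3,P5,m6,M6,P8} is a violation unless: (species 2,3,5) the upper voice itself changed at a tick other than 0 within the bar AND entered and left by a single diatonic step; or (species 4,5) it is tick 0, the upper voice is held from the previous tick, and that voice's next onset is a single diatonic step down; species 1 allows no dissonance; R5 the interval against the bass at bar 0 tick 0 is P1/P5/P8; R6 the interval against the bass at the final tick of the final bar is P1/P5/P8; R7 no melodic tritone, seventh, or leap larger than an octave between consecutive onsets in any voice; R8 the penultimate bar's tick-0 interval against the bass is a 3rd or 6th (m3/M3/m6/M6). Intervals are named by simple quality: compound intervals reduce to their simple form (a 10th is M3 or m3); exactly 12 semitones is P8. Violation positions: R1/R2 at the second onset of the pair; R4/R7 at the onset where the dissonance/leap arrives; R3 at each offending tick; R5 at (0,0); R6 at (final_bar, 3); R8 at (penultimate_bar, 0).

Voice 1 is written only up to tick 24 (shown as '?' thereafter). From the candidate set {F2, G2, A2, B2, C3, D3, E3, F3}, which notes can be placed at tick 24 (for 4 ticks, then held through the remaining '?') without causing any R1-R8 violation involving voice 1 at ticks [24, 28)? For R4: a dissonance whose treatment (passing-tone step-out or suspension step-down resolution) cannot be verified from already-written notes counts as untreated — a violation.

F2: violates R2,R7
G2: violates R4
A2: legal
B2: violates R4
C3: legal
D3: legal
E3: violates R4
F3: violates R7

{A2, C3, D3}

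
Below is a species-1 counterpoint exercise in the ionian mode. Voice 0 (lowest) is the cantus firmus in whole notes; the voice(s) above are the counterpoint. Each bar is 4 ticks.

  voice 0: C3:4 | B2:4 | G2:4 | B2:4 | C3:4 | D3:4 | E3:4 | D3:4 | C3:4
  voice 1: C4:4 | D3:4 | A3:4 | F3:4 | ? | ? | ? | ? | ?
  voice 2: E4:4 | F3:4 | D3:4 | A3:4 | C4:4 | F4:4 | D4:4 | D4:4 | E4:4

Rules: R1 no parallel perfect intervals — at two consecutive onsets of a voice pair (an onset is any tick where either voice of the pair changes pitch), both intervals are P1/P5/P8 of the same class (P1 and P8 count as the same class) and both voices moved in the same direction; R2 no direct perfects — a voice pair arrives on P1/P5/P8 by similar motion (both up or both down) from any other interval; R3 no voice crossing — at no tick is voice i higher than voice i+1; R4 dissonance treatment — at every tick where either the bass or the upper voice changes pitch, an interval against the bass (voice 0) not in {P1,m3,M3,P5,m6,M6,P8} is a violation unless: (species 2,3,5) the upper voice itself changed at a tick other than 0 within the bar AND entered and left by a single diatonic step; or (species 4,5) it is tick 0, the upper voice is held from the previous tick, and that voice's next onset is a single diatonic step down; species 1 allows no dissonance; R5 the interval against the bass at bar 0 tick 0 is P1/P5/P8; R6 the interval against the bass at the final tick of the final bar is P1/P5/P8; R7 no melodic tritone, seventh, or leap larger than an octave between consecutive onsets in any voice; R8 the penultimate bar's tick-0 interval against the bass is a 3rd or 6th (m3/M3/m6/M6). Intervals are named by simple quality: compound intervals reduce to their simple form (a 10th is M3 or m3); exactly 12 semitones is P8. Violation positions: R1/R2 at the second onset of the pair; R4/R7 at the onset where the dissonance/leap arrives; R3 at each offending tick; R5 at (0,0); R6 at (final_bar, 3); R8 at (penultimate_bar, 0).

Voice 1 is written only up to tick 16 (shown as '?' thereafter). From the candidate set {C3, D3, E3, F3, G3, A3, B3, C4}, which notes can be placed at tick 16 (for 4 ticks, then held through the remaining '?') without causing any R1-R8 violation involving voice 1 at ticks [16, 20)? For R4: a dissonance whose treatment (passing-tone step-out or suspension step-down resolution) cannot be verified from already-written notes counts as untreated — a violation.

C3: legal
D3: violates R4
E3: legal
F3: violates R4
G3: violates R2
A3: legal
B3: violates R4,R7
C4: violates R2

{A3, C3, E3}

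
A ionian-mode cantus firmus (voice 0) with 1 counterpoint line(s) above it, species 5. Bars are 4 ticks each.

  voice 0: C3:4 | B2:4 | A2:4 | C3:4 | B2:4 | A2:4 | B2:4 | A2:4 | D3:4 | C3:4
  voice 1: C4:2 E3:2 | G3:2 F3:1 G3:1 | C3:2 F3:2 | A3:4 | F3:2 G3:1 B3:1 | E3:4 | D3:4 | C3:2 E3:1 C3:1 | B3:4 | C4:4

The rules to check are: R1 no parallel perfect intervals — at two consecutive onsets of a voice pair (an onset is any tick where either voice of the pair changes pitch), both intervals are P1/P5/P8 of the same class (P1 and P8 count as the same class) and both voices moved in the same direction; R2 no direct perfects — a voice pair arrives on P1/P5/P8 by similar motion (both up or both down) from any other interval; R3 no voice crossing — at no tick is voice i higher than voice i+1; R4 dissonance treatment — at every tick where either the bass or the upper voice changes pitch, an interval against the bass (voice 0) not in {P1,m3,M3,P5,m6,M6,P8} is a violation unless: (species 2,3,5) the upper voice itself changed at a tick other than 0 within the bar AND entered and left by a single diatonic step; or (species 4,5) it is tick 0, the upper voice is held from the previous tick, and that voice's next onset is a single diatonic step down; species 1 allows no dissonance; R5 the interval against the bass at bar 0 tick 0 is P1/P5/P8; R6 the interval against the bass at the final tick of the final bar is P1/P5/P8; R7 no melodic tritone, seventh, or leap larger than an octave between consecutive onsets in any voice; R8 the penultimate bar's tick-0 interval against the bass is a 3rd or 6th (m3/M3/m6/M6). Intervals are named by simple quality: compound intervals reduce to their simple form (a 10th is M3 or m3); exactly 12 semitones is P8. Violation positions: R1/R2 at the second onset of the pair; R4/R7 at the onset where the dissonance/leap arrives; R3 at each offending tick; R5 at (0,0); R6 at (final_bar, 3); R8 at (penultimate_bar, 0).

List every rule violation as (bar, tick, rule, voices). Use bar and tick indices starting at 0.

(4, 0, R4, (0, 1))
(5, 0, R2, (0, 1))
(8, 0, R7, (1,))

bar 0: v0=C3 v1=C4 downbeat P8
bar 1: v0=B2 v1=G3 downbeat m6
bar 2: v0=A2 v1=C3 downbeat m3
bar 3: v0=C3 v1=A3 downbeat M6
bar 4: v0=B2 v1=F3 downbeat TT
bar 5: v0=A2 v1=E3 downbeat P5
bar 6: v0=B2 v1=D3 downbeat m3
bar 7: v0=A2 v1=C3 downbeat m3
bar 8: v0=D3 v1=B3 downbeat M6
bar 9: v0=C3 v1=C4 downbeat P8
  -> R4 @ bar 4 tick 0 v(0, 1): B2/F3 TT untreated
  -> R2 @ bar 5 tick 0 v(0, 1): B2/B3 P8 -> A2/E3 P5 similar
  -> R7 @ bar 8 tick 0 v(1,): C3->B3 leap 11st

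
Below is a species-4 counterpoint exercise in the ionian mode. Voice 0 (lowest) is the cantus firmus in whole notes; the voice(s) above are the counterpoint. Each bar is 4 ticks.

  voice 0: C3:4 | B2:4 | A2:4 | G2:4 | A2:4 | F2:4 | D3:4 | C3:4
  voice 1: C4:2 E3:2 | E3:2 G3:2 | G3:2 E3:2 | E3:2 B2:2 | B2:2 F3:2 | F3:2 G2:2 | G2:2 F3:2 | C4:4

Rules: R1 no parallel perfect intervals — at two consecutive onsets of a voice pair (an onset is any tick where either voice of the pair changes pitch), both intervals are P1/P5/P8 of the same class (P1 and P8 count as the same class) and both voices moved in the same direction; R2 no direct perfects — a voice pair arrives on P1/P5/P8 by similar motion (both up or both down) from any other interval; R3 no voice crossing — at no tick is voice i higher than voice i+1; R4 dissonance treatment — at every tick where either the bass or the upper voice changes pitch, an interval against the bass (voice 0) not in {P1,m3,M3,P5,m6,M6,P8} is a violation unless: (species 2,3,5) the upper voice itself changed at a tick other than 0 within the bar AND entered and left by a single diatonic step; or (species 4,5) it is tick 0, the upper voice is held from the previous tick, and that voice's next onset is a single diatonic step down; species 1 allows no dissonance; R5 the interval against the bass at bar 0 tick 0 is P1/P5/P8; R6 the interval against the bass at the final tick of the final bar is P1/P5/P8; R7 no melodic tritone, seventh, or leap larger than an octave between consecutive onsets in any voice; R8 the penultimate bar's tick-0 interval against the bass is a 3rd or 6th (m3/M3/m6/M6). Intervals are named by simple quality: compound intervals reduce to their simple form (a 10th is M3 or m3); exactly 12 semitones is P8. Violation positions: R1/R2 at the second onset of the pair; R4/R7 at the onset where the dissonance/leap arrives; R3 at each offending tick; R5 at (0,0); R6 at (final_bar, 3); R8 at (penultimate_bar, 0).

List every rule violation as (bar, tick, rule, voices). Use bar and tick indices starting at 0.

(1, 0, R4, (0, 1))
(2, 0, R4, (0, 1))
(4, 0, R4, (0, 1))
(4, 2, R7, (1,))
(5, 2, R4, (0, 1))
(5, 2, R7, (1,))
(6, 0, R3, (0, 1))
(6, 0, R8, (0, 1))
(6, 1, R3, (0, 1))
(6, 2, R7, (1,))

bar 0: v0=C3 v1=C4 downbeat P8
bar 1: v0=B2 v1=E3 downbeat P4
bar 2: v0=A2 v1=G3 downbeat m7
bar 3: v0=G2 v1=E3 downbeat M6
bar 4: v0=A2 v1=B2 downbeat M2
bar 5: v0=F2 v1=F3 downbeat P8
bar 6: v0=D3 v1=G2 downbeat P5
bar 7: v0=C3 v1=C4 downbeat P8
  -> R4 @ bar 1 tick 0 v(0, 1): B2/E3 P4 untreated
  -> R4 @ bar 2 tick 0 v(0, 1): A2/G3 m7 untreated
  -> R4 @ bar 4 tick 0 v(0, 1): A2/B2 M2 untreated
  -> R7 @ bar 4 tick 2 v(1,): B2->F3 leap 6st
  -> R4 @ bar 5 tick 2 v(0, 1): F2/G2 M2 untreated
  -> R7 @ bar 5 tick 2 v(1,): F3->G2 leap 10st
  -> R3 @ bar 6 tick 0 v(0, 1): D3 above G2
  -> R8 @ bar 6 tick 0 v(0, 1): penult P5 not 3rd/6th
  -> R3 @ bar 6 tick 1 v(0, 1): D3 above G2
  -> R7 @ bar 6 tick 2 v(1,): G2->F3 leap 10st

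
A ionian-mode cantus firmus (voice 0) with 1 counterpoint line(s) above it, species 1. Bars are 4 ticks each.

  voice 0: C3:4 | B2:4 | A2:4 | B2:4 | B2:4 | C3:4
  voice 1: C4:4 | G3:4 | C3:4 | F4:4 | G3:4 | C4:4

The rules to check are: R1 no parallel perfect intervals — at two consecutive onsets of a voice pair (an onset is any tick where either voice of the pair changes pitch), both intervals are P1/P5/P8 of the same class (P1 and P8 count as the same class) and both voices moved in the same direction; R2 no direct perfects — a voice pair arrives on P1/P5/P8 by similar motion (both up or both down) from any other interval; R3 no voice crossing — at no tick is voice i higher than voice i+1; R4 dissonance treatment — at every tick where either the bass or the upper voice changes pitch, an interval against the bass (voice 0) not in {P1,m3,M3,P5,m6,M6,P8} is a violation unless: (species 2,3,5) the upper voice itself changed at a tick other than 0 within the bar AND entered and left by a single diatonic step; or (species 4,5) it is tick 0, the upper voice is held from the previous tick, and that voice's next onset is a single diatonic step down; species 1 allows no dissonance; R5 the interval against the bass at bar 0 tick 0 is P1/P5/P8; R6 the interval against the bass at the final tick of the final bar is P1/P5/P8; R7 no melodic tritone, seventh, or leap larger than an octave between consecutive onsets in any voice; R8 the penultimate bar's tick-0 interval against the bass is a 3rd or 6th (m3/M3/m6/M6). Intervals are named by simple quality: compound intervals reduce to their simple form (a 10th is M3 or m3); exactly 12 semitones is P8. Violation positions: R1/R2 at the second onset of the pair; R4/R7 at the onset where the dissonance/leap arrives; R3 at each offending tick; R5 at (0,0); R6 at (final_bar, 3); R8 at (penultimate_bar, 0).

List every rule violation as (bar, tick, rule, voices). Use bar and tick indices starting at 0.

bar 0: v0=C3 v1=C4 downbeat P8
bar 1: v0=B2 v1=G3 downbeat m6
bar 2: v0=A2 v1=C3 downbeat m3
bar 3: v0=B2 v1=F4 downbeat TT
bar 4: v0=B2 v1=G3 downbeat m6
bar 5: v0=C3 v1=C4 downbeat P8
  -> R4 @ bar 3 tick 0 v(0, 1): B2/F4 TT untreated
  -> R7 @ bar 3 tick 0 v(1,): C3->F4 leap 17st
  -> R7 @ bar 4 tick 0 v(1,): F4->G3 leap 10st
  -> R2 @ bar 5 tick 0 v(0, 1): B2/G3 m6 -> C3/C4 P8 similar

(3, 0, R4, (0, 1))
(3, 0, R7, (1,))
(4, 0, R7, (1,))
(5, 0, R2, (0, 1))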